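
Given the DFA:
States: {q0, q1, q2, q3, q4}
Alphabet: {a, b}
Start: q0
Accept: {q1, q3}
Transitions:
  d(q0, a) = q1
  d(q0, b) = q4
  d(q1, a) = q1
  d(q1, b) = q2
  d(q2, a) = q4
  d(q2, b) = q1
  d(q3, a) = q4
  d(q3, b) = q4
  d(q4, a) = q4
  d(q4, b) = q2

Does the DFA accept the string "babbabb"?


Trace: q0 -> q4 -> q4 -> q2 -> q1 -> q1 -> q2 -> q1
Final state: q1
Accept states: {q1, q3}

Yes, accepted (final state q1 is an accept state)


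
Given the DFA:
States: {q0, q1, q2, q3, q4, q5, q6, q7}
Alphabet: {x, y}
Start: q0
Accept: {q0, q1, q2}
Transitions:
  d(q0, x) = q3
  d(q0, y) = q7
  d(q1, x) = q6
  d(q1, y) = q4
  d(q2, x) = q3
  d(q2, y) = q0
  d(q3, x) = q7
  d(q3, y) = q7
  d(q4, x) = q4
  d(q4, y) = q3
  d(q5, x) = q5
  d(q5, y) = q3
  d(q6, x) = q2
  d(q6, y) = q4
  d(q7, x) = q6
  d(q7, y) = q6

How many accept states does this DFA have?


Accept states listed: {q0, q1, q2}
Counting: q0(1) q1(2) q2(3)

3


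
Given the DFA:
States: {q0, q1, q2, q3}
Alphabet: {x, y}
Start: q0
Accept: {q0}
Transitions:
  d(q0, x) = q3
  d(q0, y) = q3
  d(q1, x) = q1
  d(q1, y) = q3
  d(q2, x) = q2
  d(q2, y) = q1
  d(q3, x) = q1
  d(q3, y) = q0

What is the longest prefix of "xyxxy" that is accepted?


Run the DFA, marking each prefix where the state is accepting:
  "" -> q0 [accept]
  "x" -> q3 [reject]
  "xy" -> q0 [accept]
  "xyx" -> q3 [reject]
  "xyxx" -> q1 [reject]
  "xyxxy" -> q3 [reject]

"xy"


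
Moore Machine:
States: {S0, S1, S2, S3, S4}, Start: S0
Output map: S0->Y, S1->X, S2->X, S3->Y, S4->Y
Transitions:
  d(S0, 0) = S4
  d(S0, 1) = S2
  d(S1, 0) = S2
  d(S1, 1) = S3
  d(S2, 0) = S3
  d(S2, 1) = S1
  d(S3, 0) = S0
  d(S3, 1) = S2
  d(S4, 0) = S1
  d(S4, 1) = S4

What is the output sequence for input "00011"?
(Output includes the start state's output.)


Start: S0 (output Y)
  --0--> S4 (output Y)
  --0--> S1 (output X)
  --0--> S2 (output X)
  --1--> S1 (output X)
  --1--> S3 (output Y)

"YYXXXY"


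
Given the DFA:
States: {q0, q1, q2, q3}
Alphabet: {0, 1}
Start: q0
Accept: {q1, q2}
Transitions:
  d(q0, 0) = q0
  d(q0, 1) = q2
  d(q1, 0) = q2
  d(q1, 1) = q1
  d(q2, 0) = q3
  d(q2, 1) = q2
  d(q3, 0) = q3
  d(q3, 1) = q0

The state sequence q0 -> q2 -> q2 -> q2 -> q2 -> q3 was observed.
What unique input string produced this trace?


Trace back each transition to find the symbol:
  q0 --[1]--> q2
  q2 --[1]--> q2
  q2 --[1]--> q2
  q2 --[1]--> q2
  q2 --[0]--> q3

"11110"


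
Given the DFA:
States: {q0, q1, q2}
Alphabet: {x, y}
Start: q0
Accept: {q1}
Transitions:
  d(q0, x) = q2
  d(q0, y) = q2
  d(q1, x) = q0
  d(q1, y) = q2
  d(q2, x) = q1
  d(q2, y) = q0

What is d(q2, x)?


Looking up transition d(q2, x)

q1


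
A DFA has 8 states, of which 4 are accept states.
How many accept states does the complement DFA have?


Complement swaps accept and non-accept states.
8 - 4 = 4

4


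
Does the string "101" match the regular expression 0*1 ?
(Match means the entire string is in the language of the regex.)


|string| = 3; first = '1'; last = '1'

No, "101" does not match 0*1


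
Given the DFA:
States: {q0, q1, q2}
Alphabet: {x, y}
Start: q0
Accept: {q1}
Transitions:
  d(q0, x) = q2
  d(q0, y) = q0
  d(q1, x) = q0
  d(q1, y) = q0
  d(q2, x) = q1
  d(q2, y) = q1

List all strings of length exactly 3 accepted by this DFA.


All strings of length 3: 8 total
Accepted: 2

"yxx", "yxy"


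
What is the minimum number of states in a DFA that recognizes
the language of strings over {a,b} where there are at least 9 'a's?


States: count = 0, 1, ..., 8, and a final '>= 9' state.
Total: 9 + 1 = 10. Accept = '>= 9' state.

10


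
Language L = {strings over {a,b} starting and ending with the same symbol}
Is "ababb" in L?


first = 'a', last = 'b'

No, "ababb" is not in L


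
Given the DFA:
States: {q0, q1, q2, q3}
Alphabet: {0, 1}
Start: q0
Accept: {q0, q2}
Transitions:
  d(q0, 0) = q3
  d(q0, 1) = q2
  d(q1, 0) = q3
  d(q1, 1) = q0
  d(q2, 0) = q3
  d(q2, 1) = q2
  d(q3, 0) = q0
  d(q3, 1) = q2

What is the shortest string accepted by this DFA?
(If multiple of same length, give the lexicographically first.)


BFS by string length (lex-first path to each state shown):
  len 0: q0<-""
Found accept state at length 0.

"" (empty string)


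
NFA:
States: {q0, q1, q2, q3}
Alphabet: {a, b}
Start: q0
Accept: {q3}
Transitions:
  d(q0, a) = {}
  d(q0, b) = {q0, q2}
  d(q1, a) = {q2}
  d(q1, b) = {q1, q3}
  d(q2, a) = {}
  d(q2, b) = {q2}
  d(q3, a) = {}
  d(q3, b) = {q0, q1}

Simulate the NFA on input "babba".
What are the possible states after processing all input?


Start: {q0}
  --b--> {q0, q2}
  --a--> {}
  --b--> {}
  --b--> {}
  --a--> {}

{} (empty set, no valid transitions)


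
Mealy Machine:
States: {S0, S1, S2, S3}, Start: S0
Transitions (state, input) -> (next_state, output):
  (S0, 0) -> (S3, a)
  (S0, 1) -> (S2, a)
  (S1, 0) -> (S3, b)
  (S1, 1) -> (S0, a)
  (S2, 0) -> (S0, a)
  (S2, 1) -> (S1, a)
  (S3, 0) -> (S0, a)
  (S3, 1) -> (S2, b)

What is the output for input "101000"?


Step-by-step:
  (S0, 1) -> (S2, a)
  (S2, 0) -> (S0, a)
  (S0, 1) -> (S2, a)
  (S2, 0) -> (S0, a)
  (S0, 0) -> (S3, a)
  (S3, 0) -> (S0, a)

"aaaaaa"


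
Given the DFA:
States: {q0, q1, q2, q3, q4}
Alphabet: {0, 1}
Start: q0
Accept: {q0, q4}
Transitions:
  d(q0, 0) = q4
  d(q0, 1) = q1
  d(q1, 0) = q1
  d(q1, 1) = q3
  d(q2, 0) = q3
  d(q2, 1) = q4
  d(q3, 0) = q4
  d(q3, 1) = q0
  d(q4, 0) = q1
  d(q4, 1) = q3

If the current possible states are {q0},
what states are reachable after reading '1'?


Apply transition on '1' from each current state:
  d(q0, 1) = q1

{q1}


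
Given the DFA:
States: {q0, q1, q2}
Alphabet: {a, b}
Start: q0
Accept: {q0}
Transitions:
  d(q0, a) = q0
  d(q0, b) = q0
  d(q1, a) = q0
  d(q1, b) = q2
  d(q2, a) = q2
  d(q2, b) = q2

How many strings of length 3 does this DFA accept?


Enumerating all length-3 strings:
  "aaa" -> q0 [accept]
  "aab" -> q0 [accept]
  "aba" -> q0 [accept]
  "abb" -> q0 [accept]
  "baa" -> q0 [accept]
  "bab" -> q0 [accept]
  "bba" -> q0 [accept]
  "bbb" -> q0 [accept]

8 out of 8


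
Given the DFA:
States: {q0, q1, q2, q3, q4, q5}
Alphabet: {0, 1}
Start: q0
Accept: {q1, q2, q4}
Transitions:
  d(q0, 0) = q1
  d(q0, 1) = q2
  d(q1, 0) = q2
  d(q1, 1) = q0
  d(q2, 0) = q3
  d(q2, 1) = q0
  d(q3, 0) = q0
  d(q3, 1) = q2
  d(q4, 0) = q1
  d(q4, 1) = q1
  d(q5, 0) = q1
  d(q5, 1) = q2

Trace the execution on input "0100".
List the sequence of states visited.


Input: 0100
d(q0, 0) = q1
d(q1, 1) = q0
d(q0, 0) = q1
d(q1, 0) = q2


q0 -> q1 -> q0 -> q1 -> q2


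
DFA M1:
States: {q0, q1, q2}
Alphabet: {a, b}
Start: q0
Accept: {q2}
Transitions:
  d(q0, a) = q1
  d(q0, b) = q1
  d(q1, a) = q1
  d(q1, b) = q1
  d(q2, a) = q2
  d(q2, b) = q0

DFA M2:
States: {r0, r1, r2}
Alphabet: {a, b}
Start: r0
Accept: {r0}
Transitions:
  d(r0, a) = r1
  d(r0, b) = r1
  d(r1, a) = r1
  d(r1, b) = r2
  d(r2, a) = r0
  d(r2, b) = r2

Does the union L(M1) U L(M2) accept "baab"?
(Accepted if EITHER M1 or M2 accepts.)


M1: final=q1 accepted=False
M2: final=r2 accepted=False

No, union rejects (neither accepts)


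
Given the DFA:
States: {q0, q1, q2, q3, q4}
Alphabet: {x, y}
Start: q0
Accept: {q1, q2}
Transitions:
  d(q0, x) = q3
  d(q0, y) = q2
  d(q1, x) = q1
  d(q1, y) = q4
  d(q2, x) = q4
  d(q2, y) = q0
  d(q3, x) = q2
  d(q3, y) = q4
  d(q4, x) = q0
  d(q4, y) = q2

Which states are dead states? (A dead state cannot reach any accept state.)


Forward reachability from each state:
  q0 -> reaches accept state q2 (live)
  q1 -> reaches accept state q1 (live)
  q2 -> reaches accept state q2 (live)
  q3 -> reaches accept state q2 (live)
  q4 -> reaches accept state q2 (live)

None (all states can reach an accept state)


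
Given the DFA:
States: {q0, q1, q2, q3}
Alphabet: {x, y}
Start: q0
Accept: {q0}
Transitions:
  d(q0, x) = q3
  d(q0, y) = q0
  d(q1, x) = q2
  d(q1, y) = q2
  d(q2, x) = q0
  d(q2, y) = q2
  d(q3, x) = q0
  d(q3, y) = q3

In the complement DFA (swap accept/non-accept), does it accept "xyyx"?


Trace: q0 -> q3 -> q3 -> q3 -> q0
Final: q0
Original accept: {q0}
Complement: q0 is in original accept

No, complement rejects (original accepts)


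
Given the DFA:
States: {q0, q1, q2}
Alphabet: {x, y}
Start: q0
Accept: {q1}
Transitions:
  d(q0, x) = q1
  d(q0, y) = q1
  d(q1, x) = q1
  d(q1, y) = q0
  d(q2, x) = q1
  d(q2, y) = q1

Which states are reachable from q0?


BFS from q0:
  layer 0: {q0}
  layer 1: {q1}

{q0, q1}


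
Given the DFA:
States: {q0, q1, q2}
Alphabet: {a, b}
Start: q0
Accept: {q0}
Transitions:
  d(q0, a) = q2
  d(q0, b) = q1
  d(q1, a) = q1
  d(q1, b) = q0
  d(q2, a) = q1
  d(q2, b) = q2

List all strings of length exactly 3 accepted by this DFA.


All strings of length 3: 8 total
Accepted: 2

"aab", "bab"


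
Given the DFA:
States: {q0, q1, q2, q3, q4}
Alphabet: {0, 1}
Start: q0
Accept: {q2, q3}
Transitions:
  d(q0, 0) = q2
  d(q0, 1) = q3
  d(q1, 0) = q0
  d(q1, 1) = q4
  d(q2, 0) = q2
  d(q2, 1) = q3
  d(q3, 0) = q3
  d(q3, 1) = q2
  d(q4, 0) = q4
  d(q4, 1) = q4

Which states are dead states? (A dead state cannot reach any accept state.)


Forward reachability from each state:
  q0 -> reaches accept state q2 (live)
  q1 -> reaches accept state q2 (live)
  q2 -> reaches accept state q2 (live)
  q3 -> reaches accept state q2 (live)
  q4 -> reaches {q4}, no accept state (dead)

{q4}


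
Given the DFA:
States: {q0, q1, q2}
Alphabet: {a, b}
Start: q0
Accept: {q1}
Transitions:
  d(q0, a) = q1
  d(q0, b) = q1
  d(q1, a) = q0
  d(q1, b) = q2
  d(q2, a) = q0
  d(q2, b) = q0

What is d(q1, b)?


Looking up transition d(q1, b)

q2


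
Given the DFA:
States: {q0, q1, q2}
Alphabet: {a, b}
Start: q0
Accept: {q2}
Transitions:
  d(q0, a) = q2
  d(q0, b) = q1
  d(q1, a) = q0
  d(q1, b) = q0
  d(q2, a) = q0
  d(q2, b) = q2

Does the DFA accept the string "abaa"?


Trace: q0 -> q2 -> q2 -> q0 -> q2
Final state: q2
Accept states: {q2}

Yes, accepted (final state q2 is an accept state)


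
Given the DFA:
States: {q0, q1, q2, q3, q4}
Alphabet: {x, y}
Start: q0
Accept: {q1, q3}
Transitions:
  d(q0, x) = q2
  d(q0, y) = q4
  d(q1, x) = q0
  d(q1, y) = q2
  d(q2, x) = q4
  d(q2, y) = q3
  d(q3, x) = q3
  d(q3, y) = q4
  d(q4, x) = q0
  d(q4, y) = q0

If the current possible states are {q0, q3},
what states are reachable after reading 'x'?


Apply transition on 'x' from each current state:
  d(q0, x) = q2
  d(q3, x) = q3

{q2, q3}


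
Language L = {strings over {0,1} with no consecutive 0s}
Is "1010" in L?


'00' does not occur

Yes, "1010" is in L


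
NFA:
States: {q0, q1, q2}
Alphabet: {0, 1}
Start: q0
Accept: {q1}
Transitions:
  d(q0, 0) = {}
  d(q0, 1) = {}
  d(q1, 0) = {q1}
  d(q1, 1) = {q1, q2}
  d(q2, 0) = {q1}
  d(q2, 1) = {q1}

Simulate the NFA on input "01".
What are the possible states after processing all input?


Start: {q0}
  --0--> {}
  --1--> {}

{} (empty set, no valid transitions)


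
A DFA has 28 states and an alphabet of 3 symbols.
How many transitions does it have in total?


Each state has exactly one transition per symbol.
28 * 3 = 84

84


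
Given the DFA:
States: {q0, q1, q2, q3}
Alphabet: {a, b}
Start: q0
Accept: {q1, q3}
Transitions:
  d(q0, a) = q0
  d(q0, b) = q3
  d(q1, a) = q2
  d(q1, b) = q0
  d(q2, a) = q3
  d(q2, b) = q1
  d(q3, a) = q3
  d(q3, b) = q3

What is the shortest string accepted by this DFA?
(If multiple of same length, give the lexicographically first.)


BFS by string length (lex-first path to each state shown):
  len 0: q0<-""
  len 1: q0<-"a", q3<-"b"
Found accept state at length 1.

"b"


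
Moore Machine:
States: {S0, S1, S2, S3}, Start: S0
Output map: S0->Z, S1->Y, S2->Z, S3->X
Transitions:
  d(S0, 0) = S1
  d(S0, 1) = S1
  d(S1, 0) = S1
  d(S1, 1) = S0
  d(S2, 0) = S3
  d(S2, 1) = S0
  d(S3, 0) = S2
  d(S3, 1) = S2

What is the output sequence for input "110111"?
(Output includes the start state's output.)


Start: S0 (output Z)
  --1--> S1 (output Y)
  --1--> S0 (output Z)
  --0--> S1 (output Y)
  --1--> S0 (output Z)
  --1--> S1 (output Y)
  --1--> S0 (output Z)

"ZYZYZYZ"


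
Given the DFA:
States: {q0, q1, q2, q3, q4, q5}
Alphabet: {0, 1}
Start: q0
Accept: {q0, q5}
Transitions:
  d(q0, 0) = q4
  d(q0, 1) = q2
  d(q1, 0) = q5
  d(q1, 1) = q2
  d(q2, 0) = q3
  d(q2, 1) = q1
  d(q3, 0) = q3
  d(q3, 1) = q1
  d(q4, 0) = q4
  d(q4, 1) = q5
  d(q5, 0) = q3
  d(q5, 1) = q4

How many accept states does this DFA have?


Accept states listed: {q0, q5}
Counting: q0(1) q5(2)

2


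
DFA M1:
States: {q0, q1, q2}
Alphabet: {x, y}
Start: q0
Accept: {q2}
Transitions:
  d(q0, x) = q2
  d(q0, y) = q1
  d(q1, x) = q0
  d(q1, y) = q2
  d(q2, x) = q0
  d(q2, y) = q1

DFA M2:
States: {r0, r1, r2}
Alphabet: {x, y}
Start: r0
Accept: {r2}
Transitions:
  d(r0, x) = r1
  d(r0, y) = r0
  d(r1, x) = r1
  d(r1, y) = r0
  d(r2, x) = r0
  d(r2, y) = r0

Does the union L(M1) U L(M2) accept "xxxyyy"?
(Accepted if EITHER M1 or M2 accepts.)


M1: final=q1 accepted=False
M2: final=r0 accepted=False

No, union rejects (neither accepts)


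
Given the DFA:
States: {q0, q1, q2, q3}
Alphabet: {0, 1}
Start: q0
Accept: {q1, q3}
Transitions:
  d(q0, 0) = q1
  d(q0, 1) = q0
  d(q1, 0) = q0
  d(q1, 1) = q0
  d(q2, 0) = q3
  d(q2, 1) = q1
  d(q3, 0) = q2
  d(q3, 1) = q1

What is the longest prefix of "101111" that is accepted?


Run the DFA, marking each prefix where the state is accepting:
  "" -> q0 [reject]
  "1" -> q0 [reject]
  "10" -> q1 [accept]
  "101" -> q0 [reject]
  "1011" -> q0 [reject]
  "10111" -> q0 [reject]
  "101111" -> q0 [reject]

"10"


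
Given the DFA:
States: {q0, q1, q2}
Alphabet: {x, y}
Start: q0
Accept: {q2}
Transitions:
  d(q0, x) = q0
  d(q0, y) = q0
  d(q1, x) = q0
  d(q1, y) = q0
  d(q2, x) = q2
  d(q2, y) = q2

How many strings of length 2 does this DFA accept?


Enumerating all length-2 strings:
  "xx" -> q0 [reject]
  "xy" -> q0 [reject]
  "yx" -> q0 [reject]
  "yy" -> q0 [reject]

0 out of 4


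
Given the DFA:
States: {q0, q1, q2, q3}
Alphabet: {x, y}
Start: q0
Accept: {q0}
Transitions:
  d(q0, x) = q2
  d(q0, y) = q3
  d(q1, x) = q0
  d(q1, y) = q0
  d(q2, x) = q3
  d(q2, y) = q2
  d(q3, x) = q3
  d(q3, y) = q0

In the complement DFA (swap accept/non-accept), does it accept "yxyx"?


Trace: q0 -> q3 -> q3 -> q0 -> q2
Final: q2
Original accept: {q0}
Complement: q2 is not in original accept

Yes, complement accepts (original rejects)


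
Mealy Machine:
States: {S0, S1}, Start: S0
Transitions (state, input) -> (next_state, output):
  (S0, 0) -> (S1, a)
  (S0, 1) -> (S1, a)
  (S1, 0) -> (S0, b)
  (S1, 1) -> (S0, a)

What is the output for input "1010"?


Step-by-step:
  (S0, 1) -> (S1, a)
  (S1, 0) -> (S0, b)
  (S0, 1) -> (S1, a)
  (S1, 0) -> (S0, b)

"abab"


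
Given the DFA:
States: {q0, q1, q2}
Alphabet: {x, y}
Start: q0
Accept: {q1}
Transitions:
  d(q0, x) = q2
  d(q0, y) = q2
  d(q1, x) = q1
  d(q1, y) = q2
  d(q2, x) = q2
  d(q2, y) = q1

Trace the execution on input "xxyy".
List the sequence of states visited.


Input: xxyy
d(q0, x) = q2
d(q2, x) = q2
d(q2, y) = q1
d(q1, y) = q2


q0 -> q2 -> q2 -> q1 -> q2


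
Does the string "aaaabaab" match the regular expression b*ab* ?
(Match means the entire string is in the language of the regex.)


|string| = 8; first = 'a'; last = 'b'

No, "aaaabaab" does not match b*ab*


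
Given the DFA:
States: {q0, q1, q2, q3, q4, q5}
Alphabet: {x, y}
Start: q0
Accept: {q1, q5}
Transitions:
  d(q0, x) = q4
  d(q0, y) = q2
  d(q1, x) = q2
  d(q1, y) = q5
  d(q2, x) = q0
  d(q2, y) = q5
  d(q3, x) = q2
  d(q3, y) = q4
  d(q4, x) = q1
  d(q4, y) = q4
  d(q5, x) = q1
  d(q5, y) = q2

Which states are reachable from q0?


BFS from q0:
  layer 0: {q0}
  layer 1: {q2, q4}
  layer 2: {q1, q5}

{q0, q1, q2, q4, q5}


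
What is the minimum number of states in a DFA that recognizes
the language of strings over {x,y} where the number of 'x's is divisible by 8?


States track (count of 'x') mod 8.
Need 8 states: one per remainder 0..7; accept = remainder 0.

8


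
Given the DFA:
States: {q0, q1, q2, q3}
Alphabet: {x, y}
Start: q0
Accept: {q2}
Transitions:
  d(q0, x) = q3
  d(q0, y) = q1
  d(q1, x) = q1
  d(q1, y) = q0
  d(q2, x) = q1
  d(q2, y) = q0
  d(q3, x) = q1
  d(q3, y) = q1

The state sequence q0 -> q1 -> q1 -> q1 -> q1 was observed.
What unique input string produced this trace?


Trace back each transition to find the symbol:
  q0 --[y]--> q1
  q1 --[x]--> q1
  q1 --[x]--> q1
  q1 --[x]--> q1

"yxxx"


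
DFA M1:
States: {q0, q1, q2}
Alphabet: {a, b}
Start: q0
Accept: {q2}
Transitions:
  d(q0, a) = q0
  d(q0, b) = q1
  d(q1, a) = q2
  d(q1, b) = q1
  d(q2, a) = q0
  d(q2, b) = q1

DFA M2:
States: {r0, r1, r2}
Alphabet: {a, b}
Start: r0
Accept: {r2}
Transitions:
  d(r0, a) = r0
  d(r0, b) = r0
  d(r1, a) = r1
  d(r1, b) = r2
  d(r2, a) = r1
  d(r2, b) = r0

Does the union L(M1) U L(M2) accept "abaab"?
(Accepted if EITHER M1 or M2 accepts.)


M1: final=q1 accepted=False
M2: final=r0 accepted=False

No, union rejects (neither accepts)


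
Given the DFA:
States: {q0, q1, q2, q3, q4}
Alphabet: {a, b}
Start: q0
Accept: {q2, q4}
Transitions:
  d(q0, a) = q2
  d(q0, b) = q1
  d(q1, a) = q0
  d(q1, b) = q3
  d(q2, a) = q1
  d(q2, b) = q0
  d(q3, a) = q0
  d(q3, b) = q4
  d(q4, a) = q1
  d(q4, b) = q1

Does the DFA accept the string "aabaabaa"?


Trace: q0 -> q2 -> q1 -> q3 -> q0 -> q2 -> q0 -> q2 -> q1
Final state: q1
Accept states: {q2, q4}

No, rejected (final state q1 is not an accept state)


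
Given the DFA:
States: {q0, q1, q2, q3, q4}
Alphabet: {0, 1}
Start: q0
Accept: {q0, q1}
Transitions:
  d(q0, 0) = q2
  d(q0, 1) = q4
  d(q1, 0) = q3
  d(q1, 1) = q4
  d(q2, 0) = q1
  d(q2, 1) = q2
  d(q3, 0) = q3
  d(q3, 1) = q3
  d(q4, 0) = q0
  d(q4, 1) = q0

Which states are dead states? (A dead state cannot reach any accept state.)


Forward reachability from each state:
  q0 -> reaches accept state q0 (live)
  q1 -> reaches accept state q0 (live)
  q2 -> reaches accept state q0 (live)
  q3 -> reaches {q3}, no accept state (dead)
  q4 -> reaches accept state q0 (live)

{q3}


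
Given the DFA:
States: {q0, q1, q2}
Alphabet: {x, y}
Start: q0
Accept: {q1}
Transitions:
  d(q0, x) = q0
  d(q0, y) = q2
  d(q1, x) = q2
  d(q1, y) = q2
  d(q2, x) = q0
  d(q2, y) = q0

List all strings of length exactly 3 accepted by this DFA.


All strings of length 3: 8 total
Accepted: 0

None


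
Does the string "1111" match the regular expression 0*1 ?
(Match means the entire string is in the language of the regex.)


|string| = 4; first = '1'; last = '1'

No, "1111" does not match 0*1


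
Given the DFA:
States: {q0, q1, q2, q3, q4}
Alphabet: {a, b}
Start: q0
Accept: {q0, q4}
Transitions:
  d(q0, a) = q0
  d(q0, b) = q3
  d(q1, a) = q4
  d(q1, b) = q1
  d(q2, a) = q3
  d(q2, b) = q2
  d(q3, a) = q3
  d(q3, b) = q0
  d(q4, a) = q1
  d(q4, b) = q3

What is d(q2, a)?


Looking up transition d(q2, a)

q3


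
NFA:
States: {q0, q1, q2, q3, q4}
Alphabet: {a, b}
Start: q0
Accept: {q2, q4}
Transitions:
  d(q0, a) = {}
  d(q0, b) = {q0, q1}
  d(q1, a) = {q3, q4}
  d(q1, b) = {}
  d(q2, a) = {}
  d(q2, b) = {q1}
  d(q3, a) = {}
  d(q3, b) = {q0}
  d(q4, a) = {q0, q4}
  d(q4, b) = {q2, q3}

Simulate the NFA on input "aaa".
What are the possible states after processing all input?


Start: {q0}
  --a--> {}
  --a--> {}
  --a--> {}

{} (empty set, no valid transitions)


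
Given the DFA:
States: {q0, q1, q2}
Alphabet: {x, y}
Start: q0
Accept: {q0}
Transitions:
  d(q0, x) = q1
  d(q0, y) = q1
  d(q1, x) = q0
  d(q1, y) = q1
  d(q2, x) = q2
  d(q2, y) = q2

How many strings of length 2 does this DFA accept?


Enumerating all length-2 strings:
  "xx" -> q0 [accept]
  "xy" -> q1 [reject]
  "yx" -> q0 [accept]
  "yy" -> q1 [reject]

2 out of 4


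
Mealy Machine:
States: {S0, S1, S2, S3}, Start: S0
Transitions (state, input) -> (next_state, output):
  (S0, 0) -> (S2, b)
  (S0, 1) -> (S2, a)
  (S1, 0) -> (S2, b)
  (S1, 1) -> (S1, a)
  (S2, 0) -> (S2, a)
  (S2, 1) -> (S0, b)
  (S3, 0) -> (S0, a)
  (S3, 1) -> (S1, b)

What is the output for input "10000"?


Step-by-step:
  (S0, 1) -> (S2, a)
  (S2, 0) -> (S2, a)
  (S2, 0) -> (S2, a)
  (S2, 0) -> (S2, a)
  (S2, 0) -> (S2, a)

"aaaaa"


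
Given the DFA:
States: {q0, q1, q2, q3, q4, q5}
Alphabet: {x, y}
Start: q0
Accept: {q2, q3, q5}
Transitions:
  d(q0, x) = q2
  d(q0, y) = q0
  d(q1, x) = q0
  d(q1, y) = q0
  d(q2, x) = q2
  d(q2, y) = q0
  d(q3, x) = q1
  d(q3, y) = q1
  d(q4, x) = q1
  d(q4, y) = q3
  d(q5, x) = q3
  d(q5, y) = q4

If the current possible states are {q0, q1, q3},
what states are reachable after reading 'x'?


Apply transition on 'x' from each current state:
  d(q0, x) = q2
  d(q1, x) = q0
  d(q3, x) = q1

{q0, q1, q2}


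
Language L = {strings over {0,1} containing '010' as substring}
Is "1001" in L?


'010' does not occur

No, "1001" is not in L


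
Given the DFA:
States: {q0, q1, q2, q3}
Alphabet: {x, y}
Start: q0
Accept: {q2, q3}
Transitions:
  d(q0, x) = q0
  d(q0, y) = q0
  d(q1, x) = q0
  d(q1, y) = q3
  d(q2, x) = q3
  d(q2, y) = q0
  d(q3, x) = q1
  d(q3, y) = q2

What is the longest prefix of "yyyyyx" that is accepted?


Run the DFA, marking each prefix where the state is accepting:
  "" -> q0 [reject]
  "y" -> q0 [reject]
  "yy" -> q0 [reject]
  "yyy" -> q0 [reject]
  "yyyy" -> q0 [reject]
  "yyyyy" -> q0 [reject]
  "yyyyyx" -> q0 [reject]

No prefix is accepted


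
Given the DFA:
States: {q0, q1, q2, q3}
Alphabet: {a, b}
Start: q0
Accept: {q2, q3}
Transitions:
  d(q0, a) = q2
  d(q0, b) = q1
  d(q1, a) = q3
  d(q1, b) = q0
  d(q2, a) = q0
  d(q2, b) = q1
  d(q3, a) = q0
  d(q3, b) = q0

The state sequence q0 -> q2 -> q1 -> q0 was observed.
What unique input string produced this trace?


Trace back each transition to find the symbol:
  q0 --[a]--> q2
  q2 --[b]--> q1
  q1 --[b]--> q0

"abb"


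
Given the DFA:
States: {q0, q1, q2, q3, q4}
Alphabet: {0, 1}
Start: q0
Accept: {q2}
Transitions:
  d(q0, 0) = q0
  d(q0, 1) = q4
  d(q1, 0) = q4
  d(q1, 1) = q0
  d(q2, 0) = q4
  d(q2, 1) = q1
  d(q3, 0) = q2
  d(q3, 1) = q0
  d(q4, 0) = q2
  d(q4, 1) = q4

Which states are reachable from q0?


BFS from q0:
  layer 0: {q0}
  layer 1: {q4}
  layer 2: {q2}
  layer 3: {q1}

{q0, q1, q2, q4}


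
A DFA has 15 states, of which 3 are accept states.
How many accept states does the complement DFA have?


Complement swaps accept and non-accept states.
15 - 3 = 12

12


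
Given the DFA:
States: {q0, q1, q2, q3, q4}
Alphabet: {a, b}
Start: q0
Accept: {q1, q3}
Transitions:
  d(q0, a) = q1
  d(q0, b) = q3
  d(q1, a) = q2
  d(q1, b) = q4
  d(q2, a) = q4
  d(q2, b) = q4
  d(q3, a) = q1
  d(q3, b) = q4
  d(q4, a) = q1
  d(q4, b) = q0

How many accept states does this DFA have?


Accept states listed: {q1, q3}
Counting: q1(1) q3(2)

2


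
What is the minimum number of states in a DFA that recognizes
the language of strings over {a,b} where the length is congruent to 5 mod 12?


States track (length) mod 12.
Need 12 states: one per remainder 0..11; accept = remainder 5.

12


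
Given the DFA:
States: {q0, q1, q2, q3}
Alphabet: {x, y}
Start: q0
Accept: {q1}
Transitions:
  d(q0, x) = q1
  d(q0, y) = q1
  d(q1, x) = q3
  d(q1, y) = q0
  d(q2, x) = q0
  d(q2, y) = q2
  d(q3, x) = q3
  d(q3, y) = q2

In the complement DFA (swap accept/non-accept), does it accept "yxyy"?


Trace: q0 -> q1 -> q3 -> q2 -> q2
Final: q2
Original accept: {q1}
Complement: q2 is not in original accept

Yes, complement accepts (original rejects)


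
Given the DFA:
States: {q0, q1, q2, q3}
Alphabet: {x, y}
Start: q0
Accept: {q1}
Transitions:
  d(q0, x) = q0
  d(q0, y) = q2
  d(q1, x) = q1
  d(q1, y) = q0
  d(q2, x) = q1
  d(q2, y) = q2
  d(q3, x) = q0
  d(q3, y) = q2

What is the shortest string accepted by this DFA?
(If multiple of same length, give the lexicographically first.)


BFS by string length (lex-first path to each state shown):
  len 0: q0<-""
  len 1: q0<-"x", q2<-"y"
  len 2: q0<-"xx", q1<-"yx", q2<-"xy"
Found accept state at length 2.

"yx"


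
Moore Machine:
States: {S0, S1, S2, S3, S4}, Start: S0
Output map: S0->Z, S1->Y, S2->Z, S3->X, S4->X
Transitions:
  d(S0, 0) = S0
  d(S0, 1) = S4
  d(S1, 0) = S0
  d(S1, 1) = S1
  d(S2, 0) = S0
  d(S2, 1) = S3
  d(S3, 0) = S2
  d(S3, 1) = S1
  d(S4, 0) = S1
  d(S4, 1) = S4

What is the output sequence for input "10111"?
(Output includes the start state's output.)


Start: S0 (output Z)
  --1--> S4 (output X)
  --0--> S1 (output Y)
  --1--> S1 (output Y)
  --1--> S1 (output Y)
  --1--> S1 (output Y)

"ZXYYYY"


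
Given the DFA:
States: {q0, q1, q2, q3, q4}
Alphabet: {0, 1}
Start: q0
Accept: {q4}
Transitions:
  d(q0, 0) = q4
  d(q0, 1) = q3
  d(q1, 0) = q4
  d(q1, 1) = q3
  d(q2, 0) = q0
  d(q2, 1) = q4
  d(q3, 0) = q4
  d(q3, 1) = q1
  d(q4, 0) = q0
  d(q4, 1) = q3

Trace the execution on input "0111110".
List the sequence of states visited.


Input: 0111110
d(q0, 0) = q4
d(q4, 1) = q3
d(q3, 1) = q1
d(q1, 1) = q3
d(q3, 1) = q1
d(q1, 1) = q3
d(q3, 0) = q4


q0 -> q4 -> q3 -> q1 -> q3 -> q1 -> q3 -> q4


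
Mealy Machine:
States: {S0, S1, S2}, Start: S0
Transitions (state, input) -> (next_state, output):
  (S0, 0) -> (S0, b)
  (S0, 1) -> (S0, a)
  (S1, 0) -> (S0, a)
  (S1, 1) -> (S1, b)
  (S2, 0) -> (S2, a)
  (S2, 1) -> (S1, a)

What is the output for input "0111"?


Step-by-step:
  (S0, 0) -> (S0, b)
  (S0, 1) -> (S0, a)
  (S0, 1) -> (S0, a)
  (S0, 1) -> (S0, a)

"baaa"


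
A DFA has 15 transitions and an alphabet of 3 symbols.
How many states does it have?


Each state has exactly one transition per symbol.
states = transitions / |alphabet| = 15 / 3 = 5

5


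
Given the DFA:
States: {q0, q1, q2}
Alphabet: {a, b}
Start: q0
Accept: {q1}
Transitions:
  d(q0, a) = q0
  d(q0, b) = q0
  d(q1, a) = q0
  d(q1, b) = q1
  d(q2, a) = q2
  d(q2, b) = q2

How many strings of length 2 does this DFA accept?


Enumerating all length-2 strings:
  "aa" -> q0 [reject]
  "ab" -> q0 [reject]
  "ba" -> q0 [reject]
  "bb" -> q0 [reject]

0 out of 4


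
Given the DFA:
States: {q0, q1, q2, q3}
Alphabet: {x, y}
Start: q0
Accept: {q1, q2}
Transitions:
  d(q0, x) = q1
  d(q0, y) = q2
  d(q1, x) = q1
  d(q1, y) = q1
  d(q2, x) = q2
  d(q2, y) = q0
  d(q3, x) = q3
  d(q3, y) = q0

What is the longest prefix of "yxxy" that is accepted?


Run the DFA, marking each prefix where the state is accepting:
  "" -> q0 [reject]
  "y" -> q2 [accept]
  "yx" -> q2 [accept]
  "yxx" -> q2 [accept]
  "yxxy" -> q0 [reject]

"yxx"


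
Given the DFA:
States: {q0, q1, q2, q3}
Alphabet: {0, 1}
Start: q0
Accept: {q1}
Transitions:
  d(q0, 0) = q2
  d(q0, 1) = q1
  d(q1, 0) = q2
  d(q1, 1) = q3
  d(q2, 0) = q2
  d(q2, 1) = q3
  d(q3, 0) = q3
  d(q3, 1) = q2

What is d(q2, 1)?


Looking up transition d(q2, 1)

q3


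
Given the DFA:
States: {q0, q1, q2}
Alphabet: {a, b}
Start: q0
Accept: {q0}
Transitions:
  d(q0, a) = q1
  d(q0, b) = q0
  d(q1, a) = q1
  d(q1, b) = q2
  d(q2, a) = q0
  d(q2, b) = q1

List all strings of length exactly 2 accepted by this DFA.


All strings of length 2: 4 total
Accepted: 1

"bb"


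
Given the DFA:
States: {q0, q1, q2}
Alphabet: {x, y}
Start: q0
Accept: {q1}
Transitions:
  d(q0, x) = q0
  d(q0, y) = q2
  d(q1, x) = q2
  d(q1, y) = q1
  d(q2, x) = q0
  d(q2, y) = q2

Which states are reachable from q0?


BFS from q0:
  layer 0: {q0}
  layer 1: {q2}

{q0, q2}


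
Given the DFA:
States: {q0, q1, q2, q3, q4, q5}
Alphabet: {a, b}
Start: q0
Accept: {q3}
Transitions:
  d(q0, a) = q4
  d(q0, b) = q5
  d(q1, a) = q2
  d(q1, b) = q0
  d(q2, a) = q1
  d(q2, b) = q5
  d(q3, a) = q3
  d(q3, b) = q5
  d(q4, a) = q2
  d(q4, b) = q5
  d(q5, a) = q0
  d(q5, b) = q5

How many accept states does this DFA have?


Accept states listed: {q3}
Counting: q3(1)

1


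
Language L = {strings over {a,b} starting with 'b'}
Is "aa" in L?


first symbol = 'a'

No, "aa" is not in L


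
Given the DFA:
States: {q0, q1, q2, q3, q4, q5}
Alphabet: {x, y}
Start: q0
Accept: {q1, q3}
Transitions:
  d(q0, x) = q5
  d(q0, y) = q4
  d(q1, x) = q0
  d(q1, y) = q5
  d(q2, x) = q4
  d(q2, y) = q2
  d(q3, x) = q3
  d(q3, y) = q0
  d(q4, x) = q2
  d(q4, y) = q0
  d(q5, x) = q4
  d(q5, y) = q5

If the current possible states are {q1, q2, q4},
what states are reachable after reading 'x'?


Apply transition on 'x' from each current state:
  d(q1, x) = q0
  d(q2, x) = q4
  d(q4, x) = q2

{q0, q2, q4}


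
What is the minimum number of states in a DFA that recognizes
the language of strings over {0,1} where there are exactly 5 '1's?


States: count = 0, 1, ..., 5 (that's 6 states), plus a dead state for count > 5.
Total: 6 + 1 = 7. Accept = count-5 state.

7


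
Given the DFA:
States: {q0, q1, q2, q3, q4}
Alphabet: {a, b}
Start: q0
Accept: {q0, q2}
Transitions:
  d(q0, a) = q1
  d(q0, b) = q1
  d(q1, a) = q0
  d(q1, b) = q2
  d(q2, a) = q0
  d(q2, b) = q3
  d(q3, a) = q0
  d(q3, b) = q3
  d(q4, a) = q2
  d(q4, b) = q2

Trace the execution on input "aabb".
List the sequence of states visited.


Input: aabb
d(q0, a) = q1
d(q1, a) = q0
d(q0, b) = q1
d(q1, b) = q2


q0 -> q1 -> q0 -> q1 -> q2


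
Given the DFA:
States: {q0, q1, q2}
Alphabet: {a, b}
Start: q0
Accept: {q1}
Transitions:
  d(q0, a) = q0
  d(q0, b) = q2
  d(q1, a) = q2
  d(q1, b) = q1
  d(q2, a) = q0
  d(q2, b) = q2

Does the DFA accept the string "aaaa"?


Trace: q0 -> q0 -> q0 -> q0 -> q0
Final state: q0
Accept states: {q1}

No, rejected (final state q0 is not an accept state)


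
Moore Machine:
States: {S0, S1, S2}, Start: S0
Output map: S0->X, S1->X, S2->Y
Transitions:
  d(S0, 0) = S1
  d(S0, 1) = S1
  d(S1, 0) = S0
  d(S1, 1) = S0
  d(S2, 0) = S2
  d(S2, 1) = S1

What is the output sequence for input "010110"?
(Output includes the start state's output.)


Start: S0 (output X)
  --0--> S1 (output X)
  --1--> S0 (output X)
  --0--> S1 (output X)
  --1--> S0 (output X)
  --1--> S1 (output X)
  --0--> S0 (output X)

"XXXXXXX"


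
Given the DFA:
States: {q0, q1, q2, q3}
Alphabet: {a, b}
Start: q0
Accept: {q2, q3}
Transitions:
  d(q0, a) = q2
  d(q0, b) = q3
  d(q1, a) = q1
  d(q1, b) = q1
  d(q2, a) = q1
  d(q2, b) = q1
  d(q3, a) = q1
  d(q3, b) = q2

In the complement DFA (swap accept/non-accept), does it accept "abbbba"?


Trace: q0 -> q2 -> q1 -> q1 -> q1 -> q1 -> q1
Final: q1
Original accept: {q2, q3}
Complement: q1 is not in original accept

Yes, complement accepts (original rejects)


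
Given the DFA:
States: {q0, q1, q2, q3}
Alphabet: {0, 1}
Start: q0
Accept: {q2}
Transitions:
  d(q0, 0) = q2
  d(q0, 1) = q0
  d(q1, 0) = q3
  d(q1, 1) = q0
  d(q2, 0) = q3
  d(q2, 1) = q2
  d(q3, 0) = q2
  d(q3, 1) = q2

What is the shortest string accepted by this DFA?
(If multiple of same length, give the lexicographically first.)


BFS by string length (lex-first path to each state shown):
  len 0: q0<-""
  len 1: q0<-"1", q2<-"0"
Found accept state at length 1.

"0"


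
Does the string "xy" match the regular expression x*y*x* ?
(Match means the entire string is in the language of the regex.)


|string| = 2; first = 'x'; last = 'y'

Yes, "xy" matches x*y*x*


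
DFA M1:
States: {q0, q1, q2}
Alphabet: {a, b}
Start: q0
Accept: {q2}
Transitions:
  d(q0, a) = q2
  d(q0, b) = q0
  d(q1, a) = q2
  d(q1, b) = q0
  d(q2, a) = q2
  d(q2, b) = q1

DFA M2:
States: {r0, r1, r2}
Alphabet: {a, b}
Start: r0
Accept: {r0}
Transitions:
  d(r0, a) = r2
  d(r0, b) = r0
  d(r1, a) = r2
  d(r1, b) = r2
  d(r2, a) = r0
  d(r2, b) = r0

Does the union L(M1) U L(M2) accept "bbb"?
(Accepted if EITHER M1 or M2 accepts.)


M1: final=q0 accepted=False
M2: final=r0 accepted=True

Yes, union accepts


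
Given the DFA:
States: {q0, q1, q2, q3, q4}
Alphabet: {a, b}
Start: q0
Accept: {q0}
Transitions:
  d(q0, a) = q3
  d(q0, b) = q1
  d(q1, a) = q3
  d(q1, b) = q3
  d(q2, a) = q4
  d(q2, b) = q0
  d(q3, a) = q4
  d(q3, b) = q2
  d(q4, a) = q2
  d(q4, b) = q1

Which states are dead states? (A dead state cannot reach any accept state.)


Forward reachability from each state:
  q0 -> reaches accept state q0 (live)
  q1 -> reaches accept state q0 (live)
  q2 -> reaches accept state q0 (live)
  q3 -> reaches accept state q0 (live)
  q4 -> reaches accept state q0 (live)

None (all states can reach an accept state)


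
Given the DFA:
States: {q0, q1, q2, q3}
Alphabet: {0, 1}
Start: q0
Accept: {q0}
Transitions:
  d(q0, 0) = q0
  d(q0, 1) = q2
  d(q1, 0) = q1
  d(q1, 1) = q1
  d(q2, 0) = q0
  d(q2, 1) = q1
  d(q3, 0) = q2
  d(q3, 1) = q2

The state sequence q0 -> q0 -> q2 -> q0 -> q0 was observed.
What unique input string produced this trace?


Trace back each transition to find the symbol:
  q0 --[0]--> q0
  q0 --[1]--> q2
  q2 --[0]--> q0
  q0 --[0]--> q0

"0100"


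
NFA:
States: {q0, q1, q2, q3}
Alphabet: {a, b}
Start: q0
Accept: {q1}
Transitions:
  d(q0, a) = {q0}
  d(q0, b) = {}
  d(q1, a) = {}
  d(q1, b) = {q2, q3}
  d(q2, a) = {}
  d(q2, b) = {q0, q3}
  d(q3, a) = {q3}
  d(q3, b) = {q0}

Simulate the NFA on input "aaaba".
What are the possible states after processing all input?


Start: {q0}
  --a--> {q0}
  --a--> {q0}
  --a--> {q0}
  --b--> {}
  --a--> {}

{} (empty set, no valid transitions)


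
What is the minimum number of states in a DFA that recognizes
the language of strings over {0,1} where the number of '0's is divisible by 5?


States track (count of '0') mod 5.
Need 5 states: one per remainder 0..4; accept = remainder 0.

5


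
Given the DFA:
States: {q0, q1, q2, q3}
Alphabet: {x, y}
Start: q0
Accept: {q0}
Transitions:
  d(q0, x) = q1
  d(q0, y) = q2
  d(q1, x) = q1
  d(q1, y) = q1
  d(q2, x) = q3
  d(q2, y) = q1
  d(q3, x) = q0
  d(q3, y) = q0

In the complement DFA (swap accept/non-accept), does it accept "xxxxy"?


Trace: q0 -> q1 -> q1 -> q1 -> q1 -> q1
Final: q1
Original accept: {q0}
Complement: q1 is not in original accept

Yes, complement accepts (original rejects)


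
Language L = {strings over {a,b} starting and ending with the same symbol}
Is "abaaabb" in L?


first = 'a', last = 'b'

No, "abaaabb" is not in L


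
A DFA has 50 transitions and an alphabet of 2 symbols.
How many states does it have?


Each state has exactly one transition per symbol.
states = transitions / |alphabet| = 50 / 2 = 25

25


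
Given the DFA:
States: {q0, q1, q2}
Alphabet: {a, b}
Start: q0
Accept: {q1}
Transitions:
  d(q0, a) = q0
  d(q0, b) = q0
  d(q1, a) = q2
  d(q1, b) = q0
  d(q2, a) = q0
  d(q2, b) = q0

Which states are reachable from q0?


BFS from q0:
  layer 0: {q0}

{q0}


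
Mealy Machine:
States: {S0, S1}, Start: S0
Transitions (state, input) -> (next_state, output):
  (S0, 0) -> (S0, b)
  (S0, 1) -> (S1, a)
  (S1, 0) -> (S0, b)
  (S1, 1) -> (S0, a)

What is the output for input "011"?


Step-by-step:
  (S0, 0) -> (S0, b)
  (S0, 1) -> (S1, a)
  (S1, 1) -> (S0, a)

"baa"


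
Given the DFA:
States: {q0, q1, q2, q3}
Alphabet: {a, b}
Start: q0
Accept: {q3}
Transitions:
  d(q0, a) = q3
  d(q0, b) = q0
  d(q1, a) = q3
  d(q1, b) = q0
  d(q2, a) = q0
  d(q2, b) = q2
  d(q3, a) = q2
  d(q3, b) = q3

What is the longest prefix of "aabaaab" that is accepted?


Run the DFA, marking each prefix where the state is accepting:
  "" -> q0 [reject]
  "a" -> q3 [accept]
  "aa" -> q2 [reject]
  "aab" -> q2 [reject]
  "aaba" -> q0 [reject]
  "aabaa" -> q3 [accept]
  "aabaaa" -> q2 [reject]
  "aabaaab" -> q2 [reject]

"aabaa"


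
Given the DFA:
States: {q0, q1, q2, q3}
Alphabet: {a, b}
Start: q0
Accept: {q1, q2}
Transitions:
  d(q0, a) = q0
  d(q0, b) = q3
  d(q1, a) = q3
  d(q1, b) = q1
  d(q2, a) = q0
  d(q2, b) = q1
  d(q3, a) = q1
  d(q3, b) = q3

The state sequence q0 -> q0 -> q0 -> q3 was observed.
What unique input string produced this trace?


Trace back each transition to find the symbol:
  q0 --[a]--> q0
  q0 --[a]--> q0
  q0 --[b]--> q3

"aab"


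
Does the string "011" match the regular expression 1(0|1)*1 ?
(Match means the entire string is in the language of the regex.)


|string| = 3; first = '0'; last = '1'

No, "011" does not match 1(0|1)*1


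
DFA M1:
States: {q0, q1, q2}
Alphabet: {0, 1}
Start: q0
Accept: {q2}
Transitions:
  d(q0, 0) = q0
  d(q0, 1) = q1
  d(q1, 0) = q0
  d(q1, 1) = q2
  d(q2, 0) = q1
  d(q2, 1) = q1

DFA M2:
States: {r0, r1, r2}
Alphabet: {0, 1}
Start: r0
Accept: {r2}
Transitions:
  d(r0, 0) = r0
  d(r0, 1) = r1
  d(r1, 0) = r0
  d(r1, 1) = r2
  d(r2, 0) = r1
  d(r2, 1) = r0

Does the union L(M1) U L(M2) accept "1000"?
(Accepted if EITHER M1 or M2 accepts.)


M1: final=q0 accepted=False
M2: final=r0 accepted=False

No, union rejects (neither accepts)


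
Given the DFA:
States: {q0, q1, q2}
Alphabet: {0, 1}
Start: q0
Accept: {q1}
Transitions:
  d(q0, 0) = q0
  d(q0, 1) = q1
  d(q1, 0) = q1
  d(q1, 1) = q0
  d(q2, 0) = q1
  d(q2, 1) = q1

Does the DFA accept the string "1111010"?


Trace: q0 -> q1 -> q0 -> q1 -> q0 -> q0 -> q1 -> q1
Final state: q1
Accept states: {q1}

Yes, accepted (final state q1 is an accept state)


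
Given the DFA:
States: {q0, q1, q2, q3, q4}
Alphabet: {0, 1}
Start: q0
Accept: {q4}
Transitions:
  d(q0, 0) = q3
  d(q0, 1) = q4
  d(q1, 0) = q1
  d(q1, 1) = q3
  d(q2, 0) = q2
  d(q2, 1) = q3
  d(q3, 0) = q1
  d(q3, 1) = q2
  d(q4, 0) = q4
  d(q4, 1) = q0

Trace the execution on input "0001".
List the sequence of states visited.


Input: 0001
d(q0, 0) = q3
d(q3, 0) = q1
d(q1, 0) = q1
d(q1, 1) = q3


q0 -> q3 -> q1 -> q1 -> q3


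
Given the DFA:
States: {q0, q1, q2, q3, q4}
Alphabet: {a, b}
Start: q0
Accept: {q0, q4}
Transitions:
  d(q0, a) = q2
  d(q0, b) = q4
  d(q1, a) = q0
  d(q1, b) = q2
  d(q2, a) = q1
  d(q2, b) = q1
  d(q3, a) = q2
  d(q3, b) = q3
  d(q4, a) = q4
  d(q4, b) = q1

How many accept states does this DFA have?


Accept states listed: {q0, q4}
Counting: q0(1) q4(2)

2


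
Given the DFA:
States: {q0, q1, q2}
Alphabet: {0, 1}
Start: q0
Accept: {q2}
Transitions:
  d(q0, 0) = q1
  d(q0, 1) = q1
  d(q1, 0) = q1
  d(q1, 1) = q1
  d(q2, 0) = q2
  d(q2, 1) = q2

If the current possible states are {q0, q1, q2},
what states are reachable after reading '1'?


Apply transition on '1' from each current state:
  d(q0, 1) = q1
  d(q1, 1) = q1
  d(q2, 1) = q2

{q1, q2}


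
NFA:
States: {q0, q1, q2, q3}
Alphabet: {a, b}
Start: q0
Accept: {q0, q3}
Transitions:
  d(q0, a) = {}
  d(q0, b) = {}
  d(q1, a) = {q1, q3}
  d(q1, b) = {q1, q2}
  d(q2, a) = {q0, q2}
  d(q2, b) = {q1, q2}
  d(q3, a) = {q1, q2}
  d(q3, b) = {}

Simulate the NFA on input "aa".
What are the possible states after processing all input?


Start: {q0}
  --a--> {}
  --a--> {}

{} (empty set, no valid transitions)


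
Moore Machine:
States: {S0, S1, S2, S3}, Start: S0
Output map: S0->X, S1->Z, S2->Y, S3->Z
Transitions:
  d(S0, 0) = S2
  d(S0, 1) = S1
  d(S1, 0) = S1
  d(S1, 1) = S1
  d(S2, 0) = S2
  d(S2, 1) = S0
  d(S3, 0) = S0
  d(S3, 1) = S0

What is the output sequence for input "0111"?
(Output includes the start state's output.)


Start: S0 (output X)
  --0--> S2 (output Y)
  --1--> S0 (output X)
  --1--> S1 (output Z)
  --1--> S1 (output Z)

"XYXZZ"


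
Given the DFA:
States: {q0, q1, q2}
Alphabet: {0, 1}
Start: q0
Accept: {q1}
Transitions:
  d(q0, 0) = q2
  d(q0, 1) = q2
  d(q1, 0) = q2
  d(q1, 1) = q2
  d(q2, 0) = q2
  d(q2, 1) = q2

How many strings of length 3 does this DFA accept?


Enumerating all length-3 strings:
  "000" -> q2 [reject]
  "001" -> q2 [reject]
  "010" -> q2 [reject]
  "011" -> q2 [reject]
  "100" -> q2 [reject]
  "101" -> q2 [reject]
  "110" -> q2 [reject]
  "111" -> q2 [reject]

0 out of 8


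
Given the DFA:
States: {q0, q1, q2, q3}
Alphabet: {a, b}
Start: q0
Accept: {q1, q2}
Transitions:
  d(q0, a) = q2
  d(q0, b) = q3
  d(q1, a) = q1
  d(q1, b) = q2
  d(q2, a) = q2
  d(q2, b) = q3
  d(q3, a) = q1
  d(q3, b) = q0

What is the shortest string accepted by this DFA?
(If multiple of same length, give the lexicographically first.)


BFS by string length (lex-first path to each state shown):
  len 0: q0<-""
  len 1: q2<-"a", q3<-"b"
Found accept state at length 1.

"a"


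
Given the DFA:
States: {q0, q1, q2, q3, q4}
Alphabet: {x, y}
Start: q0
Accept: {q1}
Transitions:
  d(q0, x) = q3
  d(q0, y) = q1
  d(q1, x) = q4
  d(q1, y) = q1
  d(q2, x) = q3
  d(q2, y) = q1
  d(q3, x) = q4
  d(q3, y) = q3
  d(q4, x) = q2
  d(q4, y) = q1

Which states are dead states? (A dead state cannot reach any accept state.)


Forward reachability from each state:
  q0 -> reaches accept state q1 (live)
  q1 -> reaches accept state q1 (live)
  q2 -> reaches accept state q1 (live)
  q3 -> reaches accept state q1 (live)
  q4 -> reaches accept state q1 (live)

None (all states can reach an accept state)
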